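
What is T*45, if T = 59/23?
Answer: 2655/23 ≈ 115.43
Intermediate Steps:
T = 59/23 (T = 59*(1/23) = 59/23 ≈ 2.5652)
T*45 = (59/23)*45 = 2655/23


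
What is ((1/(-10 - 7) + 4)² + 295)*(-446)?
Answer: -40025824/289 ≈ -1.3850e+5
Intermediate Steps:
((1/(-10 - 7) + 4)² + 295)*(-446) = ((1/(-17) + 4)² + 295)*(-446) = ((-1/17 + 4)² + 295)*(-446) = ((67/17)² + 295)*(-446) = (4489/289 + 295)*(-446) = (89744/289)*(-446) = -40025824/289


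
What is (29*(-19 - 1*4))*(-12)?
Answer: 8004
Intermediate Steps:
(29*(-19 - 1*4))*(-12) = (29*(-19 - 4))*(-12) = (29*(-23))*(-12) = -667*(-12) = 8004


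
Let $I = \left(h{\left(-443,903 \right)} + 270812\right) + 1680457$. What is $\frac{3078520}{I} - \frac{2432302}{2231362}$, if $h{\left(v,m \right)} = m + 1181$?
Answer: $\frac{1059074067817}{2179318828393} \approx 0.48597$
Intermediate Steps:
$h{\left(v,m \right)} = 1181 + m$
$I = 1953353$ ($I = \left(\left(1181 + 903\right) + 270812\right) + 1680457 = \left(2084 + 270812\right) + 1680457 = 272896 + 1680457 = 1953353$)
$\frac{3078520}{I} - \frac{2432302}{2231362} = \frac{3078520}{1953353} - \frac{2432302}{2231362} = 3078520 \cdot \frac{1}{1953353} - \frac{1216151}{1115681} = \frac{3078520}{1953353} - \frac{1216151}{1115681} = \frac{1059074067817}{2179318828393}$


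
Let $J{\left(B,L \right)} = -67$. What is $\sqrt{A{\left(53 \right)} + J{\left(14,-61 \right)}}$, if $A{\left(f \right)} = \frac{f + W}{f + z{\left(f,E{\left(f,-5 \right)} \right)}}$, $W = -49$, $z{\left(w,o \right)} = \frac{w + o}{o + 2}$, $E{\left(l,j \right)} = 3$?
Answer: $\frac{i \sqrt{6897327}}{321} \approx 8.1815 i$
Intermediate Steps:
$z{\left(w,o \right)} = \frac{o + w}{2 + o}$
$A{\left(f \right)} = \frac{-49 + f}{\frac{3}{5} + \frac{6 f}{5}}$ ($A{\left(f \right)} = \frac{f - 49}{f + \frac{3 + f}{2 + 3}} = \frac{-49 + f}{f + \frac{3 + f}{5}} = \frac{-49 + f}{f + \left(\frac{3}{5} + \frac{f}{5}\right)} = \frac{-49 + f}{\frac{3}{5} + \frac{6 f}{5}}$)
$\sqrt{A{\left(53 \right)} + J{\left(14,-61 \right)}} = \sqrt{\frac{5 \left(-49 + 53\right)}{3 \left(1 + 2 \cdot 53\right)} - 67} = \sqrt{\frac{5}{3} \frac{1}{1 + 106} \cdot 4 - 67} = \sqrt{\frac{5}{3} \cdot \frac{1}{107} \cdot 4 - 67} = \sqrt{\frac{20}{321} - 67} = \sqrt{- \frac{21487}{321}} = \frac{i \sqrt{6897327}}{321}$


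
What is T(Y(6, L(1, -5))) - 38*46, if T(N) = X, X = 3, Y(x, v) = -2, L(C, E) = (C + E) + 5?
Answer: -1745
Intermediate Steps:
L(C, E) = 5 + C + E
T(N) = 3
T(Y(6, L(1, -5))) - 38*46 = 3 - 38*46 = 3 - 1748 = -1745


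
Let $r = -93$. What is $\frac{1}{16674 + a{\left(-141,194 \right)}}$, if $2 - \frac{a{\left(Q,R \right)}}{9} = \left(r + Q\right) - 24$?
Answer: $\frac{1}{19014} \approx 5.2593 \cdot 10^{-5}$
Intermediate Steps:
$a{\left(Q,R \right)} = 1071 - 9 Q$ ($a{\left(Q,R \right)} = 18 - 9 \left(\left(-93 + Q\right) - 24\right) = 18 - 9 \left(-117 + Q\right) = 18 - \left(-1053 + 9 Q\right) = 1071 - 9 Q$)
$\frac{1}{16674 + a{\left(-141,194 \right)}} = \frac{1}{16674 + \left(1071 - -1269\right)} = \frac{1}{16674 + \left(1071 + 1269\right)} = \frac{1}{16674 + 2340} = \frac{1}{19014}$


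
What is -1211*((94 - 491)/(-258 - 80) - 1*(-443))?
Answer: -181808641/338 ≈ -5.3790e+5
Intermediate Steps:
-1211*((94 - 491)/(-258 - 80) - 1*(-443)) = -1211*(-397/(-338) + 443) = -1211*(-397*(-1/338) + 443) = -1211*(397/338 + 443) = -1211*150131/338 = -181808641/338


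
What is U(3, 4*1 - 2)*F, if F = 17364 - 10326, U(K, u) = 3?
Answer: 21114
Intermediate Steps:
F = 7038
U(3, 4*1 - 2)*F = 3*7038 = 21114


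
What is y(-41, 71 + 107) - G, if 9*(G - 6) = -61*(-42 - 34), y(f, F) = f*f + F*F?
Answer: 295595/9 ≈ 32844.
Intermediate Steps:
y(f, F) = F² + f² (y(f, F) = f² + F² = F² + f²)
G = 4690/9 (G = 6 + (-61*(-42 - 34))/9 = 6 + (-61*(-76))/9 = 6 + (⅑)*4636 = 6 + 4636/9 = 4690/9 ≈ 521.11)
y(-41, 71 + 107) - G = ((71 + 107)² + (-41)²) - 1*4690/9 = (178² + 1681) - 4690/9 = (31684 + 1681) - 4690/9 = 33365 - 4690/9 = 295595/9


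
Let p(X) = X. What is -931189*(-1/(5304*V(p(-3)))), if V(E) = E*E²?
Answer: -931189/143208 ≈ -6.5023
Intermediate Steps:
V(E) = E³
-931189*(-1/(5304*V(p(-3)))) = -931189/((-5304*(-3)³)) = -931189/((-5304*(-27))) = -931189/143208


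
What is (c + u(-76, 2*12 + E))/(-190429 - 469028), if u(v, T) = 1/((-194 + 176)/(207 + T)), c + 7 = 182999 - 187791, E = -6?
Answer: 9623/1318914 ≈ 0.0072962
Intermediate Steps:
c = -4799 (c = -7 + (182999 - 187791) = -7 - 4792 = -4799)
u(v, T) = -23/2 - T/18 (u(v, T) = 1/(-18/(207 + T)) = -23/2 - T/18)
(c + u(-76, 2*12 + E))/(-190429 - 469028) = (-4799 + (-23/2 - (2*12 - 6)/18))/(-190429 - 469028) = (-4799 + (-23/2 - (24 - 6)/18))/(-659457) = (-4799 + (-23/2 - 1/18*18))*(-1/659457) = (-4799 + (-23/2 - 1))*(-1/659457) = (-4799 - 25/2)*(-1/659457) = -9623/2*(-1/659457) = 9623/1318914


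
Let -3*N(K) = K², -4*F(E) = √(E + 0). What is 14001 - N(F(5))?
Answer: 672053/48 ≈ 14001.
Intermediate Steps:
F(E) = -√E/4 (F(E) = -√(E + 0)/4 = -√E/4)
N(K) = -K²/3
14001 - N(F(5)) = 14001 - (-1)*(-√5/4)²/3 = 14001 - (-1)*5/(3*16) = 14001 - 1*(-5/48) = 14001 + 5/48 = 672053/48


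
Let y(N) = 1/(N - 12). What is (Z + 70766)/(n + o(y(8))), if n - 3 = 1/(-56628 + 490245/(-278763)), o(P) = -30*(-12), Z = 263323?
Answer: 1758007656550467/1910139957568 ≈ 920.36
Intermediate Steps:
y(N) = 1/(-12 + N)
o(P) = 360
n = 15786188488/5262093803 (n = 3 + 1/(-56628 + 490245/(-278763)) = 3 + 1/(-56628 + 490245*(-1/278763)) = 3 + 1/(-56628 - 163415/92921) = 3 + 1/(-5262093803/92921) = 3 - 92921/5262093803 = 15786188488/5262093803 ≈ 3.0000)
(Z + 70766)/(n + o(y(8))) = (263323 + 70766)/(15786188488/5262093803 + 360) = 334089/(1910139957568/5262093803) = 334089*(5262093803/1910139957568) = 1758007656550467/1910139957568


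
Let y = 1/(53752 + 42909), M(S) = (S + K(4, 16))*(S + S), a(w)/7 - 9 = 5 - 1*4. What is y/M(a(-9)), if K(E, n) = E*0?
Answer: 1/947277800 ≈ 1.0557e-9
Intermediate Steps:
a(w) = 70 (a(w) = 63 + 7*(5 - 1*4) = 63 + 7*(5 - 4) = 63 + 7*1 = 63 + 7 = 70)
K(E, n) = 0
M(S) = 2*S**2 (M(S) = (S + 0)*(S + S) = S*(2*S) = 2*S**2)
y = 1/96661 ≈ 1.0345e-5
y/M(a(-9)) = 1/(96661*((2*70**2))) = 1/(96661*((2*4900))) = (1/96661)/9800 = (1/96661)*(1/9800) = 1/947277800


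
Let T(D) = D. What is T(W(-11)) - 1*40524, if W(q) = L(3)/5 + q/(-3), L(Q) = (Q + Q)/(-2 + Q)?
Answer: -607787/15 ≈ -40519.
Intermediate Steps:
L(Q) = 2*Q/(-2 + Q) (L(Q) = (2*Q)/(-2 + Q) = 2*Q/(-2 + Q))
W(q) = 6/5 - q/3 (W(q) = (2*3/(-2 + 3))/5 + q/(-3) = (2*3/1)*(⅕) + q*(-⅓) = (2*3*1)*(⅕) - q/3 = 6*(⅕) - q/3 = 6/5 - q/3)
T(W(-11)) - 1*40524 = (6/5 - ⅓*(-11)) - 1*40524 = (6/5 + 11/3) - 40524 = 73/15 - 40524 = -607787/15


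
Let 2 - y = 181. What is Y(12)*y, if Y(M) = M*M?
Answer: -25776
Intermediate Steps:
y = -179 (y = 2 - 1*181 = 2 - 181 = -179)
Y(M) = M**2
Y(12)*y = 12**2*(-179) = 144*(-179) = -25776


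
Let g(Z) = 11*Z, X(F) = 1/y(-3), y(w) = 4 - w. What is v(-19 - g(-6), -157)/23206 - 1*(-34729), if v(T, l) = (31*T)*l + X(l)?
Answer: 2819923488/81221 ≈ 34719.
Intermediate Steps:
X(F) = ⅐ (X(F) = 1/(4 - 1*(-3)) = 1/(4 + 3) = 1/7 = ⅐)
v(T, l) = ⅐ + 31*T*l (v(T, l) = (31*T)*l + ⅐ = 31*T*l + ⅐ = ⅐ + 31*T*l)
v(-19 - g(-6), -157)/23206 - 1*(-34729) = (⅐ + 31*(-19 - 11*(-6))*(-157))/23206 - 1*(-34729) = (⅐ + 31*(-19 - 1*(-66))*(-157))*(1/23206) + 34729 = (⅐ + 31*(-19 + 66)*(-157))*(1/23206) + 34729 = (⅐ + 31*47*(-157))*(1/23206) + 34729 = (⅐ - 228749)*(1/23206) + 34729 = -1601242/7*1/23206 + 34729 = -800621/81221 + 34729 = 2819923488/81221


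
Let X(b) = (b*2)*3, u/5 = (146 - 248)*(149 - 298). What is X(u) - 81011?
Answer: 374929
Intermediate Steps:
u = 75990 (u = 5*((146 - 248)*(149 - 298)) = 5*(-102*(-149)) = 5*15198 = 75990)
X(b) = 6*b (X(b) = (2*b)*3 = 6*b)
X(u) - 81011 = 6*75990 - 81011 = 455940 - 81011 = 374929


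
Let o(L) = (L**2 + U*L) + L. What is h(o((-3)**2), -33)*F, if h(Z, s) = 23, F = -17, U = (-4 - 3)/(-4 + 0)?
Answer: -391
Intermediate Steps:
U = 7/4 (U = -7/(-4) = -7*(-1/4) = 7/4 ≈ 1.7500)
o(L) = L**2 + 11*L/4 (o(L) = (L**2 + 7*L/4) + L = L**2 + 11*L/4)
h(o((-3)**2), -33)*F = 23*(-17) = -391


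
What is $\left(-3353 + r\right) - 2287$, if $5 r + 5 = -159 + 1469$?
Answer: $-5379$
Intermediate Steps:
$r = 261$ ($r = -1 + \frac{-159 + 1469}{5} = -1 + \frac{1}{5} \cdot 1310 = -1 + 262 = 261$)
$\left(-3353 + r\right) - 2287 = \left(-3353 + 261\right) - 2287 = -3092 - 2287 = -5379$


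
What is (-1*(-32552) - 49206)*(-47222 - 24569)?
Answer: 1195607314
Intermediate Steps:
(-1*(-32552) - 49206)*(-47222 - 24569) = (32552 - 49206)*(-71791) = -16654*(-71791) = 1195607314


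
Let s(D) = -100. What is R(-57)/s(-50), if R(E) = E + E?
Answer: 57/50 ≈ 1.1400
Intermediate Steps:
R(E) = 2*E
R(-57)/s(-50) = (2*(-57))/(-100) = -114*(-1/100) = 57/50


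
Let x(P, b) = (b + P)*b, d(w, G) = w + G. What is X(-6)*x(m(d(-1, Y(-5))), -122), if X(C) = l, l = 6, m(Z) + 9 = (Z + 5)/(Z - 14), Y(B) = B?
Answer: 479277/5 ≈ 95855.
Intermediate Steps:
d(w, G) = G + w
m(Z) = -9 + (5 + Z)/(-14 + Z) (m(Z) = -9 + (Z + 5)/(Z - 14) = -9 + (5 + Z)/(-14 + Z))
X(C) = 6
x(P, b) = b*(P + b) (x(P, b) = (P + b)*b = b*(P + b))
X(-6)*x(m(d(-1, Y(-5))), -122) = 6*(-122*((131 - 8*(-5 - 1))/(-14 + (-5 - 1)) - 122)) = 6*(-122*((131 - 8*(-6))/(-14 - 6) - 122)) = 6*(-122*((131 + 48)/(-20) - 122)) = 6*(-122*(-1/20*179 - 122)) = 6*(-122*(-179/20 - 122)) = 6*(-122*(-2619/20)) = 6*(159759/10) = 479277/5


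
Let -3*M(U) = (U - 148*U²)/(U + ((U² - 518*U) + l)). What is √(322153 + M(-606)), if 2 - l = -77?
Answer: √149246325724802243/680617 ≈ 567.61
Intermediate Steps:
l = 79 (l = 2 - 1*(-77) = 2 + 77 = 79)
M(U) = -(U - 148*U²)/(3*(79 + U² - 517*U)) (M(U) = -(U - 148*U²)/(3*(U + ((U² - 518*U) + 79))) = -(U - 148*U²)/(3*(U + (79 + U² - 518*U))) = -(U - 148*U²)/(3*(79 + U² - 517*U)))
√(322153 + M(-606)) = √(322153 + (⅓)*(-606)*(-1 + 148*(-606))/(79 + (-606)² - 517*(-606))) = √(322153 + (⅓)*(-606)*(-1 - 89688)/(79 + 367236 + 313302)) = √(322153 + (⅓)*(-606)*(-89689)/680617) = √(322153 + (⅓)*(-606)*(1/680617)*(-89689)) = √(322153 + 18117178/680617) = √(219280925579/680617) = √149246325724802243/680617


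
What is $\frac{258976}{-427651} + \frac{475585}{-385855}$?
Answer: $- \frac{60662317063}{33002255321} \approx -1.8381$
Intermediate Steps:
$\frac{258976}{-427651} + \frac{475585}{-385855} = 258976 \left(- \frac{1}{427651}\right) + 475585 \left(- \frac{1}{385855}\right) = - \frac{258976}{427651} - \frac{95117}{77171} = - \frac{60662317063}{33002255321}$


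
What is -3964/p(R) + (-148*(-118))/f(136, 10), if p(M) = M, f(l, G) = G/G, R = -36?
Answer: 158167/9 ≈ 17574.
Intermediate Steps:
f(l, G) = 1
-3964/p(R) + (-148*(-118))/f(136, 10) = -3964/(-36) - 148*(-118)/1 = -3964*(-1/36) + 17464*1 = 991/9 + 17464 = 158167/9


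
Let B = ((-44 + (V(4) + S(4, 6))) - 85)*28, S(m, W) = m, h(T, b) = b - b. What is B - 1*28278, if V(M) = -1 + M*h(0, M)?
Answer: -31806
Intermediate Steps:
h(T, b) = 0
V(M) = -1 (V(M) = -1 + M*0 = -1 + 0 = -1)
B = -3528 (B = ((-44 + (-1 + 4)) - 85)*28 = ((-44 + 3) - 85)*28 = (-41 - 85)*28 = -126*28 = -3528)
B - 1*28278 = -3528 - 1*28278 = -3528 - 28278 = -31806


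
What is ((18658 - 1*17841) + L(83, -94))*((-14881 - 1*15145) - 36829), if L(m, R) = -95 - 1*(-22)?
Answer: -49740120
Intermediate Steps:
L(m, R) = -73 (L(m, R) = -95 + 22 = -73)
((18658 - 1*17841) + L(83, -94))*((-14881 - 1*15145) - 36829) = ((18658 - 1*17841) - 73)*((-14881 - 1*15145) - 36829) = ((18658 - 17841) - 73)*((-14881 - 15145) - 36829) = (817 - 73)*(-30026 - 36829) = 744*(-66855) = -49740120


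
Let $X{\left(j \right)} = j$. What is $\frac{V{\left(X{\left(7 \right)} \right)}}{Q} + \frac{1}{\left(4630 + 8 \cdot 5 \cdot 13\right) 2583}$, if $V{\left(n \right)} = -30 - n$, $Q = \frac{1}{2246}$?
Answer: $- \frac{1105460199899}{13302450} \approx -83102.0$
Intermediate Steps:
$Q = \frac{1}{2246} \approx 0.00044524$
$\frac{V{\left(X{\left(7 \right)} \right)}}{Q} + \frac{1}{\left(4630 + 8 \cdot 5 \cdot 13\right) 2583} = \left(-30 - 7\right) \frac{1}{\frac{1}{2246}} + \frac{1}{\left(4630 + 8 \cdot 5 \cdot 13\right) 2583} = \left(-30 - 7\right) 2246 + \frac{1}{4630 + 40 \cdot 13} \cdot \frac{1}{2583} = \left(-37\right) 2246 + \frac{1}{4630 + 520} \cdot \frac{1}{2583} = -83102 + \frac{1}{5150} \cdot \frac{1}{2583} = -83102 + \frac{1}{13302450} = - \frac{1105460199899}{13302450}$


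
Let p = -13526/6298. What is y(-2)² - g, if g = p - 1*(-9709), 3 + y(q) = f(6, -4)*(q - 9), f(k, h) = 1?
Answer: -29949674/3149 ≈ -9510.8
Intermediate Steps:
y(q) = -12 + q (y(q) = -3 + 1*(q - 9) = -3 + 1*(-9 + q) = -3 + (-9 + q) = -12 + q)
p = -6763/3149 (p = -13526*1/6298 = -6763/3149 ≈ -2.1477)
g = 30566878/3149 (g = -6763/3149 - 1*(-9709) = -6763/3149 + 9709 = 30566878/3149 ≈ 9706.8)
y(-2)² - g = (-12 - 2)² - 1*30566878/3149 = (-14)² - 30566878/3149 = 196 - 30566878/3149 = -29949674/3149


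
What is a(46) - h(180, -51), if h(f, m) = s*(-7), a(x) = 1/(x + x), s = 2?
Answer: 1289/92 ≈ 14.011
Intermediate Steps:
a(x) = 1/(2*x)
h(f, m) = -14 (h(f, m) = 2*(-7) = -14)
a(46) - h(180, -51) = (½)/46 - 1*(-14) = (½)*(1/46) + 14 = 1/92 + 14 = 1289/92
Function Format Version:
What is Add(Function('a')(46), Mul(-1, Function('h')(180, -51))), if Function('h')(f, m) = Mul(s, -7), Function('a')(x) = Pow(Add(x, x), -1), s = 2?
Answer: Rational(1289, 92) ≈ 14.011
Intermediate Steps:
Function('a')(x) = Mul(Rational(1, 2), Pow(x, -1)) (Function('a')(x) = Pow(Mul(2, x), -1) = Mul(Rational(1, 2), Pow(x, -1)))
Function('h')(f, m) = -14 (Function('h')(f, m) = Mul(2, -7) = -14)
Add(Function('a')(46), Mul(-1, Function('h')(180, -51))) = Add(Mul(Rational(1, 2), Pow(46, -1)), Mul(-1, -14)) = Add(Mul(Rational(1, 2), Rational(1, 46)), 14) = Add(Rational(1, 92), 14) = Rational(1289, 92)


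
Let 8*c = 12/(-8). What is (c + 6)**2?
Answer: 8649/256 ≈ 33.785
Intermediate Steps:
c = -3/16 (c = (12/(-8))/8 = (12*(-1/8))/8 = (1/8)*(-3/2) = -3/16 ≈ -0.18750)
(c + 6)**2 = (-3/16 + 6)**2 = (93/16)**2 = 8649/256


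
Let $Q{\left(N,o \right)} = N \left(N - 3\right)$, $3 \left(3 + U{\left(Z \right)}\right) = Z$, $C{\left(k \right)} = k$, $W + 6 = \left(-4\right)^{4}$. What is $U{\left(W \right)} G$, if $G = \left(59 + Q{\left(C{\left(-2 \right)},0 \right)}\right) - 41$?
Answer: $\frac{6748}{3} \approx 2249.3$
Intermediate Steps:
$W = 250$ ($W = -6 + \left(-4\right)^{4} = -6 + 256 = 250$)
$U{\left(Z \right)} = -3 + \frac{Z}{3}$
$Q{\left(N,o \right)} = N \left(-3 + N\right)$
$G = 28$ ($G = \left(59 - 2 \left(-3 - 2\right)\right) - 41 = \left(59 - -10\right) - 41 = \left(59 + 10\right) - 41 = 69 - 41 = 28$)
$U{\left(W \right)} G = \left(-3 + \frac{1}{3} \cdot 250\right) 28 = \left(-3 + \frac{250}{3}\right) 28 = \frac{241}{3} \cdot 28 = \frac{6748}{3}$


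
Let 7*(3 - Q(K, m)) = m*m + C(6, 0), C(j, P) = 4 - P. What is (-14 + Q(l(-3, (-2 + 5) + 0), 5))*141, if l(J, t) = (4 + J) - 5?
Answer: -14946/7 ≈ -2135.1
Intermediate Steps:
l(J, t) = -1 + J
Q(K, m) = 17/7 - m²/7 (Q(K, m) = 3 - (m*m + (4 - 1*0))/7 = 3 - (m² + (4 + 0))/7 = 3 - (m² + 4)/7 = 3 - (4 + m²)/7 = 3 + (-4/7 - m²/7) = 17/7 - m²/7)
(-14 + Q(l(-3, (-2 + 5) + 0), 5))*141 = (-14 + (17/7 - ⅐*5²))*141 = (-14 + (17/7 - ⅐*25))*141 = (-14 + (17/7 - 25/7))*141 = (-14 - 8/7)*141 = -106/7*141 = -14946/7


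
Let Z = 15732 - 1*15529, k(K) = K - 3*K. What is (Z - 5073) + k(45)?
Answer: -4960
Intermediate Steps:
k(K) = -2*K
Z = 203 (Z = 15732 - 15529 = 203)
(Z - 5073) + k(45) = (203 - 5073) - 2*45 = -4870 - 90 = -4960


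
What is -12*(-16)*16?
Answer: 3072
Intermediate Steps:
-12*(-16)*16 = 192*16 = 3072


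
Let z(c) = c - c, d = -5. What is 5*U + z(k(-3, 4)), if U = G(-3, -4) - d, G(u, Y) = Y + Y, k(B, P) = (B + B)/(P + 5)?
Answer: -15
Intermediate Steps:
k(B, P) = 2*B/(5 + P) (k(B, P) = (2*B)/(5 + P) = 2*B/(5 + P))
G(u, Y) = 2*Y
z(c) = 0
U = -3 (U = 2*(-4) - 1*(-5) = -8 + 5 = -3)
5*U + z(k(-3, 4)) = 5*(-3) + 0 = -15 + 0 = -15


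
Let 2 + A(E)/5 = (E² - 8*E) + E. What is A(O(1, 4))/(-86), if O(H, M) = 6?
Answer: 20/43 ≈ 0.46512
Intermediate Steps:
A(E) = -10 - 35*E + 5*E² (A(E) = -10 + 5*((E² - 8*E) + E) = -10 + 5*(E² - 7*E) = -10 + (-35*E + 5*E²) = -10 - 35*E + 5*E²)
A(O(1, 4))/(-86) = (-10 - 35*6 + 5*6²)/(-86) = (-10 - 210 + 5*36)*(-1/86) = (-10 - 210 + 180)*(-1/86) = -40*(-1/86) = 20/43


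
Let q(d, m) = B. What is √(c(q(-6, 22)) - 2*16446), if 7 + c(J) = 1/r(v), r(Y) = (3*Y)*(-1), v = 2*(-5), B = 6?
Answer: I*√29609070/30 ≈ 181.38*I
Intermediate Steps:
v = -10
r(Y) = -3*Y
q(d, m) = 6
c(J) = -209/30 (c(J) = -7 + 1/(-3*(-10)) = -7 + 1/30 = -209/30)
√(c(q(-6, 22)) - 2*16446) = √(-209/30 - 2*16446) = √(-209/30 - 32892) = √(-986969/30) = I*√29609070/30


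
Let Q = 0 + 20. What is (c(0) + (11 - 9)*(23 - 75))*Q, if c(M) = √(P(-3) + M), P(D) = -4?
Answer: -2080 + 40*I ≈ -2080.0 + 40.0*I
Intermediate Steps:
Q = 20
c(M) = √(-4 + M)
(c(0) + (11 - 9)*(23 - 75))*Q = (√(-4 + 0) + (11 - 9)*(23 - 75))*20 = (√(-4) + 2*(-52))*20 = (2*I - 104)*20 = (-104 + 2*I)*20 = -2080 + 40*I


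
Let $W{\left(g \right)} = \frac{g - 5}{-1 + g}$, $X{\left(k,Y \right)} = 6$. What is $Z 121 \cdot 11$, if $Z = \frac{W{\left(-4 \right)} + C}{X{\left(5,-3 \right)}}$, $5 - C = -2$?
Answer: $\frac{29282}{15} \approx 1952.1$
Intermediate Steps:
$C = 7$ ($C = 5 - -2 = 5 + 2 = 7$)
$W{\left(g \right)} = \frac{-5 + g}{-1 + g}$
$Z = \frac{22}{15}$ ($Z = \frac{\frac{-5 - 4}{-1 - 4} + 7}{6} = \left(\frac{1}{-5} \left(-9\right) + 7\right) \frac{1}{6} = \left(\left(- \frac{1}{5}\right) \left(-9\right) + 7\right) \frac{1}{6} = \left(\frac{9}{5} + 7\right) \frac{1}{6} = \frac{44}{5} \cdot \frac{1}{6} = \frac{22}{15} \approx 1.4667$)
$Z 121 \cdot 11 = \frac{22}{15} \cdot 121 \cdot 11 = \frac{2662}{15} \cdot 11 = \frac{29282}{15}$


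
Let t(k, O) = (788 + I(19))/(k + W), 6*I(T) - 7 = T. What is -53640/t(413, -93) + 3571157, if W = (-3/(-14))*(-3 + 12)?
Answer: 58953089183/16639 ≈ 3.5431e+6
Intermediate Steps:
I(T) = 7/6 + T/6
W = 27/14 (W = -3*(-1/14)*9 = (3/14)*9 = 27/14 ≈ 1.9286)
t(k, O) = 2377/(3*(27/14 + k)) (t(k, O) = (788 + (7/6 + (⅙)*19))/(k + 27/14) = (788 + (7/6 + 19/6))/(27/14 + k) = (788 + 13/3)/(27/14 + k) = 2377/(3*(27/14 + k)))
-53640/t(413, -93) + 3571157 = -53640/(33278/(3*(27 + 14*413))) + 3571157 = -53640/(33278/(3*(27 + 5782))) + 3571157 = -53640/((33278/3)/5809) + 3571157 = -53640/((33278/3)*(1/5809)) + 3571157 = -53640/33278/17427 + 3571157 = -53640*17427/33278 + 3571157 = -467392140/16639 + 3571157 = 58953089183/16639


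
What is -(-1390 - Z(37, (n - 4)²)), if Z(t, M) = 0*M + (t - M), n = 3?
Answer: 1426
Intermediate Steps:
Z(t, M) = t - M (Z(t, M) = 0 + (t - M) = t - M)
-(-1390 - Z(37, (n - 4)²)) = -(-1390 - (37 - (3 - 4)²)) = -(-1390 - (37 - 1*(-1)²)) = -(-1390 - (37 - 1*1)) = -(-1390 - (37 - 1)) = -(-1390 - 1*36) = -(-1390 - 36) = -1*(-1426) = 1426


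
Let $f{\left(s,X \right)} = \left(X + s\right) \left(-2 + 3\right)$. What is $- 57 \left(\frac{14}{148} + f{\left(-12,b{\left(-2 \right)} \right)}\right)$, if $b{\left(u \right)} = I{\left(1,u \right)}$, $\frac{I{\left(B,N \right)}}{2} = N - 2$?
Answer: $\frac{83961}{74} \approx 1134.6$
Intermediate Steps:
$I{\left(B,N \right)} = -4 + 2 N$ ($I{\left(B,N \right)} = 2 \left(N - 2\right) = 2 \left(-2 + N\right) = -4 + 2 N$)
$b{\left(u \right)} = -4 + 2 u$
$f{\left(s,X \right)} = X + s$ ($f{\left(s,X \right)} = \left(X + s\right) 1 = X + s$)
$- 57 \left(\frac{14}{148} + f{\left(-12,b{\left(-2 \right)} \right)}\right) = - 57 \left(\frac{14}{148} + \left(\left(-4 + 2 \left(-2\right)\right) - 12\right)\right) = - 57 \left(14 \cdot \frac{1}{148} - 20\right) = - 57 \left(\frac{7}{74} - 20\right) = \left(-57\right) \left(- \frac{1473}{74}\right) = \frac{83961}{74}$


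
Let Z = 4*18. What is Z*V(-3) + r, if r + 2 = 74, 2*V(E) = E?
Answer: -36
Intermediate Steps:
V(E) = E/2
Z = 72
r = 72 (r = -2 + 74 = 72)
Z*V(-3) + r = 72*((½)*(-3)) + 72 = 72*(-3/2) + 72 = -108 + 72 = -36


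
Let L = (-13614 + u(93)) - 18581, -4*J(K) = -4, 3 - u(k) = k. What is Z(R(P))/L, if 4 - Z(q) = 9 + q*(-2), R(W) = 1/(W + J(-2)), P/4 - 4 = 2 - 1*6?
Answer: 3/32285 ≈ 9.2922e-5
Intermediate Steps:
P = 0 (P = 16 + 4*(2 - 1*6) = 16 + 4*(2 - 6) = 16 + 4*(-4) = 16 - 16 = 0)
u(k) = 3 - k
J(K) = 1 (J(K) = -¼*(-4) = 1)
R(W) = 1/(1 + W) (R(W) = 1/(W + 1) = 1/(1 + W))
L = -32285 (L = (-13614 + (3 - 1*93)) - 18581 = (-13614 + (3 - 93)) - 18581 = (-13614 - 90) - 18581 = -13704 - 18581 = -32285)
Z(q) = -5 + 2*q (Z(q) = 4 - (9 + q*(-2)) = 4 - (9 - 2*q) = 4 + (-9 + 2*q) = -5 + 2*q)
Z(R(P))/L = (-5 + 2/(1 + 0))/(-32285) = (-5 + 2/1)*(-1/32285) = (-5 + 2*1)*(-1/32285) = (-5 + 2)*(-1/32285) = -3*(-1/32285) = 3/32285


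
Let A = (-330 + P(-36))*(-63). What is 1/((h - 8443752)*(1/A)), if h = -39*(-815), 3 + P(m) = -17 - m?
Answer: -2198/934663 ≈ -0.0023516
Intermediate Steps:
P(m) = -20 - m (P(m) = -3 + (-17 - m) = -20 - m)
A = 19782 (A = (-330 + (-20 - 1*(-36)))*(-63) = (-330 + (-20 + 36))*(-63) = (-330 + 16)*(-63) = -314*(-63) = 19782)
h = 31785
1/((h - 8443752)*(1/A)) = 1/((31785 - 8443752)*(1/19782)) = 1/((-8411967)*(1/19782)) = -1/8411967*19782 = -2198/934663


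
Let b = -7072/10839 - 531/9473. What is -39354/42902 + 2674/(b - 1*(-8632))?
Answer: -11548993596647325/19010786295978289 ≈ -0.60750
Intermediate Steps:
b = -72748565/102677847 (b = -7072*1/10839 - 531*1/9473 = -7072/10839 - 531/9473 = -72748565/102677847 ≈ -0.70851)
-39354/42902 + 2674/(b - 1*(-8632)) = -39354/42902 + 2674/(-72748565/102677847 - 1*(-8632)) = -39354*1/42902 + 2674/(-72748565/102677847 + 8632) = -19677/21451 + 2674/(886242426739/102677847) = -19677/21451 + 2674*(102677847/886242426739) = -19677/21451 + 274560562878/886242426739 = -11548993596647325/19010786295978289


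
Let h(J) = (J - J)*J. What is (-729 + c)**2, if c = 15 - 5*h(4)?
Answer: 509796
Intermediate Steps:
h(J) = 0 (h(J) = 0*J = 0)
c = 15 (c = 15 - 5*0 = 15 + 0 = 15)
(-729 + c)**2 = (-729 + 15)**2 = (-714)**2 = 509796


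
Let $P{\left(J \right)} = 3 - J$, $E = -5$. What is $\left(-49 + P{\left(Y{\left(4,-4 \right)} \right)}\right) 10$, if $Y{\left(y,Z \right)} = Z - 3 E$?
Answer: $-570$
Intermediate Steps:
$Y{\left(y,Z \right)} = 15 + Z$ ($Y{\left(y,Z \right)} = Z - -15 = Z + 15 = 15 + Z$)
$\left(-49 + P{\left(Y{\left(4,-4 \right)} \right)}\right) 10 = \left(-49 + \left(3 - \left(15 - 4\right)\right)\right) 10 = \left(-49 + \left(3 - 11\right)\right) 10 = \left(-49 - 8\right) 10 = \left(-57\right) 10 = -570$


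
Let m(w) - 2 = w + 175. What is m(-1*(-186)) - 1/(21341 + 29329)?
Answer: 18393209/50670 ≈ 363.00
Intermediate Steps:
m(w) = 177 + w (m(w) = 2 + (w + 175) = 2 + (175 + w) = 177 + w)
m(-1*(-186)) - 1/(21341 + 29329) = (177 - 1*(-186)) - 1/(21341 + 29329) = (177 + 186) - 1/50670 = 363 - 1*1/50670 = 363 - 1/50670 = 18393209/50670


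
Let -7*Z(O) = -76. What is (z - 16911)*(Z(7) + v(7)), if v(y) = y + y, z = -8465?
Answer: -4415424/7 ≈ -6.3078e+5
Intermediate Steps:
v(y) = 2*y
Z(O) = 76/7 (Z(O) = -⅐*(-76) = 76/7)
(z - 16911)*(Z(7) + v(7)) = (-8465 - 16911)*(76/7 + 2*7) = -25376*(76/7 + 14) = -25376*174/7 = -4415424/7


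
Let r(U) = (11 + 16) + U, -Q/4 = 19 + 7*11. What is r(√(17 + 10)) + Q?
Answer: -357 + 3*√3 ≈ -351.80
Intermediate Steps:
Q = -384 (Q = -4*(19 + 7*11) = -4*(19 + 77) = -4*96 = -384)
r(U) = 27 + U
r(√(17 + 10)) + Q = (27 + √(17 + 10)) - 384 = (27 + √27) - 384 = (27 + 3*√3) - 384 = -357 + 3*√3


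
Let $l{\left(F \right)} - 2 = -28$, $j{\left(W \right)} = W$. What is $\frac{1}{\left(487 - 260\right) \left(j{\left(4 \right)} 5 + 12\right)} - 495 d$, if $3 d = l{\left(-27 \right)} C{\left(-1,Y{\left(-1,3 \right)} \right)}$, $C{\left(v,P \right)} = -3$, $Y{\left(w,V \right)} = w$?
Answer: $- \frac{93487679}{7264} \approx -12870.0$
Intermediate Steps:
$l{\left(F \right)} = -26$ ($l{\left(F \right)} = 2 - 28 = -26$)
$d = 26$ ($d = \frac{\left(-26\right) \left(-3\right)}{3} = \frac{1}{3} \cdot 78 = 26$)
$\frac{1}{\left(487 - 260\right) \left(j{\left(4 \right)} 5 + 12\right)} - 495 d = \frac{1}{\left(487 - 260\right) \left(4 \cdot 5 + 12\right)} - 495 \cdot 26 = \frac{1}{227 \left(20 + 12\right)} - 12870 = \frac{1}{227 \cdot 32} - 12870 = \frac{1}{7264} - 12870 = - \frac{93487679}{7264}$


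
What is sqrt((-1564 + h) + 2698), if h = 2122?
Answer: 2*sqrt(814) ≈ 57.061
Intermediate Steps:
sqrt((-1564 + h) + 2698) = sqrt((-1564 + 2122) + 2698) = sqrt(558 + 2698) = sqrt(3256) = 2*sqrt(814)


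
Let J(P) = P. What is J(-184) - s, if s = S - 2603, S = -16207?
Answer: 18626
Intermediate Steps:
s = -18810 (s = -16207 - 2603 = -18810)
J(-184) - s = -184 - 1*(-18810) = -184 + 18810 = 18626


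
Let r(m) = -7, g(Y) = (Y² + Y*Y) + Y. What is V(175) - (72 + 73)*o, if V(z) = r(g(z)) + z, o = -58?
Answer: 8578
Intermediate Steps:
g(Y) = Y + 2*Y² (g(Y) = (Y² + Y²) + Y = 2*Y² + Y = Y + 2*Y²)
V(z) = -7 + z
V(175) - (72 + 73)*o = (-7 + 175) - (72 + 73)*(-58) = 168 - 145*(-58) = 168 - 1*(-8410) = 168 + 8410 = 8578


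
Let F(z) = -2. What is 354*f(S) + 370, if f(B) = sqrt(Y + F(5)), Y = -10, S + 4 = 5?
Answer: 370 + 708*I*sqrt(3) ≈ 370.0 + 1226.3*I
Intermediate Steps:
S = 1 (S = -4 + 5 = 1)
f(B) = 2*I*sqrt(3) (f(B) = sqrt(-10 - 2) = sqrt(-12) = 2*I*sqrt(3))
354*f(S) + 370 = 354*(2*I*sqrt(3)) + 370 = 708*I*sqrt(3) + 370 = 370 + 708*I*sqrt(3)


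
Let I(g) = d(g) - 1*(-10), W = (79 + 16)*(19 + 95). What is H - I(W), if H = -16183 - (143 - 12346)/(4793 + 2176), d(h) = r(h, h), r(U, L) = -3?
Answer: -112815907/6969 ≈ -16188.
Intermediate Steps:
d(h) = -3
W = 10830 (W = 95*114 = 10830)
I(g) = 7 (I(g) = -3 - 1*(-10) = -3 + 10 = 7)
H = -112767124/6969 (H = -16183 - (-12203)/6969 = -16183 - 1*(-12203/6969) = -16183 + 12203/6969 = -112767124/6969 ≈ -16181.)
H - I(W) = -112767124/6969 - 1*7 = -112767124/6969 - 7 = -112815907/6969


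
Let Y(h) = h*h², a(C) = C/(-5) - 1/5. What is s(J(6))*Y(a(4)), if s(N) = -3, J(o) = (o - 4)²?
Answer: 3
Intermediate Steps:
J(o) = (-4 + o)²
a(C) = -⅕ - C/5 (a(C) = C*(-⅕) - 1*⅕ = -C/5 - ⅕ = -⅕ - C/5)
Y(h) = h³
s(J(6))*Y(a(4)) = -3*(-⅕ - ⅕*4)³ = -3*(-⅕ - ⅘)³ = -3*(-1)³ = -3*(-1) = 3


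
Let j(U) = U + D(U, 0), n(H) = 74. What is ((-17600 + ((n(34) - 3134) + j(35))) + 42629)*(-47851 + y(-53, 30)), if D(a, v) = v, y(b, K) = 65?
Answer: -1051483144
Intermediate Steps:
j(U) = U (j(U) = U + 0 = U)
((-17600 + ((n(34) - 3134) + j(35))) + 42629)*(-47851 + y(-53, 30)) = ((-17600 + ((74 - 3134) + 35)) + 42629)*(-47851 + 65) = ((-17600 + (-3060 + 35)) + 42629)*(-47786) = ((-17600 - 3025) + 42629)*(-47786) = (-20625 + 42629)*(-47786) = 22004*(-47786) = -1051483144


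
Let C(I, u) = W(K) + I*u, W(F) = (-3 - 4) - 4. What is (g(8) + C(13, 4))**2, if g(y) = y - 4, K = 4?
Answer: 2025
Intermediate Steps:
W(F) = -11 (W(F) = -7 - 4 = -11)
g(y) = -4 + y
C(I, u) = -11 + I*u
(g(8) + C(13, 4))**2 = ((-4 + 8) + (-11 + 13*4))**2 = (4 + (-11 + 52))**2 = (4 + 41)**2 = 45**2 = 2025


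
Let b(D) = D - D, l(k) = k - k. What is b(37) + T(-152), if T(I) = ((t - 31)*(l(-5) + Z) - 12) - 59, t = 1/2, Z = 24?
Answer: -803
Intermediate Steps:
t = ½ ≈ 0.50000
l(k) = 0
b(D) = 0
T(I) = -803 (T(I) = ((½ - 31)*(0 + 24) - 12) - 59 = (-61/2*24 - 12) - 59 = (-732 - 12) - 59 = -744 - 59 = -803)
b(37) + T(-152) = 0 - 803 = -803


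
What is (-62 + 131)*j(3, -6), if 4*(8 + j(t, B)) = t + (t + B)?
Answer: -552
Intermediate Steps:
j(t, B) = -8 + t/2 + B/4 (j(t, B) = -8 + (t + (t + B))/4 = -8 + (t + (B + t))/4 = -8 + (B + 2*t)/4 = -8 + (t/2 + B/4) = -8 + t/2 + B/4)
(-62 + 131)*j(3, -6) = (-62 + 131)*(-8 + (½)*3 + (¼)*(-6)) = 69*(-8 + 3/2 - 3/2) = 69*(-8) = -552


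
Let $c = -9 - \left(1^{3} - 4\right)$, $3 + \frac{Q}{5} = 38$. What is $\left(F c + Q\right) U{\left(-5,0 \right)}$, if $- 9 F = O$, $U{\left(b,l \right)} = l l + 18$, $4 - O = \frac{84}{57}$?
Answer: $\frac{60426}{19} \approx 3180.3$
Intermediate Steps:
$O = \frac{48}{19}$ ($O = 4 - \frac{84}{57} = 4 - 84 \cdot \frac{1}{57} = 4 - \frac{28}{19} = \frac{48}{19} \approx 2.5263$)
$U{\left(b,l \right)} = 18 + l^{2}$ ($U{\left(b,l \right)} = l^{2} + 18 = 18 + l^{2}$)
$Q = 175$ ($Q = -15 + 5 \cdot 38 = -15 + 190 = 175$)
$F = - \frac{16}{57}$ ($F = \left(- \frac{1}{9}\right) \frac{48}{19} = - \frac{16}{57} \approx -0.2807$)
$c = -6$ ($c = -9 - \left(1 - 4\right) = -9 - -3 = -9 + 3 = -6$)
$\left(F c + Q\right) U{\left(-5,0 \right)} = \left(\left(- \frac{16}{57}\right) \left(-6\right) + 175\right) \left(18 + 0^{2}\right) = \left(\frac{32}{19} + 175\right) \left(18 + 0\right) = \frac{3357}{19} \cdot 18 = \frac{60426}{19}$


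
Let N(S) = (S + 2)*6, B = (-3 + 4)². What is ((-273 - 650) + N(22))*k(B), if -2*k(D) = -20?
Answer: -7790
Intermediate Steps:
B = 1 (B = 1² = 1)
k(D) = 10 (k(D) = -½*(-20) = 10)
N(S) = 12 + 6*S (N(S) = (2 + S)*6 = 12 + 6*S)
((-273 - 650) + N(22))*k(B) = ((-273 - 650) + (12 + 6*22))*10 = (-923 + (12 + 132))*10 = (-923 + 144)*10 = -779*10 = -7790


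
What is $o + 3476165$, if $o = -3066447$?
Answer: $409718$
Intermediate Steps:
$o + 3476165 = -3066447 + 3476165 = 409718$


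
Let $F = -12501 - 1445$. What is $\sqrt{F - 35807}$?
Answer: $i \sqrt{49753} \approx 223.05 i$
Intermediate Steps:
$F = -13946$ ($F = -12501 - 1445 = -13946$)
$\sqrt{F - 35807} = \sqrt{-13946 - 35807} = \sqrt{-49753} = i \sqrt{49753}$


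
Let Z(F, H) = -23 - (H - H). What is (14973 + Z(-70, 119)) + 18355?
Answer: 33305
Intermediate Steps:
Z(F, H) = -23 (Z(F, H) = -23 - 1*0 = -23 + 0 = -23)
(14973 + Z(-70, 119)) + 18355 = (14973 - 23) + 18355 = 14950 + 18355 = 33305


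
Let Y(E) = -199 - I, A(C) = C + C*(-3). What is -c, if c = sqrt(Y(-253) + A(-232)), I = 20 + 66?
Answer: -sqrt(179) ≈ -13.379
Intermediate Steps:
I = 86
A(C) = -2*C (A(C) = C - 3*C = -2*C)
Y(E) = -285 (Y(E) = -199 - 1*86 = -199 - 86 = -285)
c = sqrt(179) (c = sqrt(-285 - 2*(-232)) = sqrt(-285 + 464) = sqrt(179) ≈ 13.379)
-c = -sqrt(179)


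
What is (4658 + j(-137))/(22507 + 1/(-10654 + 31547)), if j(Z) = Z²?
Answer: 25761069/24749408 ≈ 1.0409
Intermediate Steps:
(4658 + j(-137))/(22507 + 1/(-10654 + 31547)) = (4658 + (-137)²)/(22507 + 1/(-10654 + 31547)) = (4658 + 18769)/(22507 + 1/20893) = 23427/(22507 + 1/20893) = 23427/(470238752/20893) = 23427*(20893/470238752) = 25761069/24749408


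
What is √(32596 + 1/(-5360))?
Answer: √58529377265/1340 ≈ 180.54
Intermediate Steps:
√(32596 + 1/(-5360)) = √(32596 - 1/5360) = √(174714559/5360) = √58529377265/1340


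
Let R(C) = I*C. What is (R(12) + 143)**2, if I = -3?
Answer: 11449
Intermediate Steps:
R(C) = -3*C
(R(12) + 143)**2 = (-3*12 + 143)**2 = (-36 + 143)**2 = 107**2 = 11449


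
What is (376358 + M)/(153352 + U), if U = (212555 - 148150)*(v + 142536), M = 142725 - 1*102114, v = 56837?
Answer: 416969/12840771417 ≈ 3.2472e-5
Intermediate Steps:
M = 40611 (M = 142725 - 102114 = 40611)
U = 12840618065 (U = (212555 - 148150)*(56837 + 142536) = 64405*199373 = 12840618065)
(376358 + M)/(153352 + U) = (376358 + 40611)/(153352 + 12840618065) = 416969/12840771417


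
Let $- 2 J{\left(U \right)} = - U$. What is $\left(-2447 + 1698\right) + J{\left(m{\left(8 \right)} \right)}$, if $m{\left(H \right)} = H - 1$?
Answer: $- \frac{1491}{2} \approx -745.5$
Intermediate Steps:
$m{\left(H \right)} = -1 + H$
$J{\left(U \right)} = \frac{U}{2}$ ($J{\left(U \right)} = - \frac{\left(-1\right) U}{2} = \frac{U}{2}$)
$\left(-2447 + 1698\right) + J{\left(m{\left(8 \right)} \right)} = \left(-2447 + 1698\right) + \frac{-1 + 8}{2} = -749 + \frac{1}{2} \cdot 7 = -749 + \frac{7}{2} = - \frac{1491}{2}$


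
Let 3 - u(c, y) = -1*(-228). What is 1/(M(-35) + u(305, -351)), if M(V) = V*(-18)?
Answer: 1/405 ≈ 0.0024691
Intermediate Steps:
u(c, y) = -225 (u(c, y) = 3 - (-1)*(-228) = 3 - 1*228 = 3 - 228 = -225)
M(V) = -18*V
1/(M(-35) + u(305, -351)) = 1/(-18*(-35) - 225) = 1/(630 - 225) = 1/405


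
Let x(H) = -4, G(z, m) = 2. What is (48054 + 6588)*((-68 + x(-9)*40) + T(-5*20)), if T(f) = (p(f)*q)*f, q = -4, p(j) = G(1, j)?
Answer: 31255224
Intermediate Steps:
p(j) = 2
T(f) = -8*f (T(f) = (2*(-4))*f = -8*f)
(48054 + 6588)*((-68 + x(-9)*40) + T(-5*20)) = (48054 + 6588)*((-68 - 4*40) - (-40)*20) = 54642*((-68 - 160) - 8*(-100)) = 54642*(-228 + 800) = 54642*572 = 31255224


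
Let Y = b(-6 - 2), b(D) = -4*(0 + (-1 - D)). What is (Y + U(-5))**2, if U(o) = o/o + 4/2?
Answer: 625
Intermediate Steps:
U(o) = 3 (U(o) = 1 + 4*(1/2) = 1 + 2 = 3)
b(D) = 4 + 4*D (b(D) = -4*(-1 - D) = 4 + 4*D)
Y = -28 (Y = 4 + 4*(-6 - 2) = 4 + 4*(-8) = 4 - 32 = -28)
(Y + U(-5))**2 = (-28 + 3)**2 = (-25)**2 = 625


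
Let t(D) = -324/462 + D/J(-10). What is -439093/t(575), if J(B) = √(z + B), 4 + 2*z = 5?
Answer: 17344612593/1960303327 - 1496944878275*I*√38/3920606654 ≈ 8.8479 - 2353.7*I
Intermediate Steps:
z = ½ (z = -2 + (½)*5 = -2 + 5/2 = ½ ≈ 0.50000)
J(B) = √(½ + B)
t(D) = -54/77 - I*D*√38/19 (t(D) = -324/462 + D/((√(2 + 4*(-10))/2)) = -324*1/462 + D/((√(2 - 40)/2)) = -54/77 + D/((√(-38)/2)) = -54/77 + D/(((I*√38)/2)) = -54/77 + D/((I*√38/2)) = -54/77 + D*(-I*√38/19) = -54/77 - I*D*√38/19)
-439093/t(575) = -439093/(-54/77 - 1/19*I*575*√38) = -439093/(-54/77 - 575*I*√38/19)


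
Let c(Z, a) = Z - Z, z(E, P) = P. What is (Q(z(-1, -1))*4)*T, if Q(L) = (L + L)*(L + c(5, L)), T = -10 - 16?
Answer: -208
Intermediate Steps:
c(Z, a) = 0
T = -26
Q(L) = 2*L**2 (Q(L) = (L + L)*(L + 0) = (2*L)*L = 2*L**2)
(Q(z(-1, -1))*4)*T = ((2*(-1)**2)*4)*(-26) = ((2*1)*4)*(-26) = (2*4)*(-26) = 8*(-26) = -208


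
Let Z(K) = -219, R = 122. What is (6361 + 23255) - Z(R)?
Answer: 29835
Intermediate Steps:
(6361 + 23255) - Z(R) = (6361 + 23255) - 1*(-219) = 29616 + 219 = 29835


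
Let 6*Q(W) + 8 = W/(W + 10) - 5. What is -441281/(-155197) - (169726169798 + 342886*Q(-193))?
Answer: -14461146649298463419/85203153 ≈ -1.6973e+11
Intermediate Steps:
Q(W) = -13/6 + W/(6*(10 + W)) (Q(W) = -4/3 + (W/(W + 10) - 5)/6 = -4/3 + (W/(10 + W) - 5)/6 = -4/3 + (-5 + W/(10 + W))/6 = -4/3 + (-5/6 + W/(6*(10 + W))) = -13/6 + W/(6*(10 + W)))
-441281/(-155197) - (169726169798 + 342886*Q(-193)) = -441281/(-155197) - (169726169798 + 342886*(-65 - 6*(-193))/(3*(10 - 193))) = -441281*(-1/155197) - 342886/(1/((1/3)*(-65 + 1158)/(-183) + 494993)) = 441281/155197 - 342886/(1/((1/3)*(-1/183)*1093 + 494993)) = 441281/155197 - 342886/(1/(-1093/549 + 494993)) = 441281/155197 - 342886/(1/(271750064/549)) = 441281/155197 - 342886/549/271750064 = 441281/155197 - 342886*271750064/549 = 441281/155197 - 93179292444704/549 = -14461146649298463419/85203153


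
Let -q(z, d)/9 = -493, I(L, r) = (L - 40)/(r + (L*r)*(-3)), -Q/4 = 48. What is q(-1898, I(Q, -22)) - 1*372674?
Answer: -368237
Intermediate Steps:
Q = -192 (Q = -4*48 = -192)
I(L, r) = (-40 + L)/(r - 3*L*r)
q(z, d) = 4437 (q(z, d) = -9*(-493) = 4437)
q(-1898, I(Q, -22)) - 1*372674 = 4437 - 1*372674 = 4437 - 372674 = -368237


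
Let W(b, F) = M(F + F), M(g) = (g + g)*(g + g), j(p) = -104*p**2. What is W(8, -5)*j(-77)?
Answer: -246646400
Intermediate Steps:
M(g) = 4*g**2 (M(g) = (2*g)*(2*g) = 4*g**2)
W(b, F) = 16*F**2 (W(b, F) = 4*(F + F)**2 = 4*(2*F)**2 = 4*(4*F**2) = 16*F**2)
W(8, -5)*j(-77) = (16*(-5)**2)*(-104*(-77)**2) = (16*25)*(-104*5929) = 400*(-616616) = -246646400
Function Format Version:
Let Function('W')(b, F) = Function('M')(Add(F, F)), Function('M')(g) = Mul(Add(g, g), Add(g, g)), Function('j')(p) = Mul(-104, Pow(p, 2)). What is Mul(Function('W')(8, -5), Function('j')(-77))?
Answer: -246646400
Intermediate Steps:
Function('M')(g) = Mul(4, Pow(g, 2)) (Function('M')(g) = Mul(Mul(2, g), Mul(2, g)) = Mul(4, Pow(g, 2)))
Function('W')(b, F) = Mul(16, Pow(F, 2)) (Function('W')(b, F) = Mul(4, Pow(Add(F, F), 2)) = Mul(4, Pow(Mul(2, F), 2)) = Mul(4, Mul(4, Pow(F, 2))) = Mul(16, Pow(F, 2)))
Mul(Function('W')(8, -5), Function('j')(-77)) = Mul(Mul(16, Pow(-5, 2)), Mul(-104, Pow(-77, 2))) = Mul(Mul(16, 25), Mul(-104, 5929)) = Mul(400, -616616) = -246646400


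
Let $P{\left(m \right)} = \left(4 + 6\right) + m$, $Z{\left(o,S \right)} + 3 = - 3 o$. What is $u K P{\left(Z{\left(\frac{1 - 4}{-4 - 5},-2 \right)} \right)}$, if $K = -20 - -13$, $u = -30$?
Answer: $1260$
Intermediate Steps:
$Z{\left(o,S \right)} = -3 - 3 o$
$K = -7$ ($K = -20 + 13 = -7$)
$P{\left(m \right)} = 10 + m$
$u K P{\left(Z{\left(\frac{1 - 4}{-4 - 5},-2 \right)} \right)} = \left(-30\right) \left(-7\right) \left(10 - \left(3 + 3 \frac{1 - 4}{-4 - 5}\right)\right) = 210 \left(10 - \left(3 + 3 \left(- \frac{3}{-9}\right)\right)\right) = 210 \left(10 - \left(3 + 3 \left(\left(-3\right) \left(- \frac{1}{9}\right)\right)\right)\right) = 210 \left(10 - 4\right) = 210 \cdot 6 = 1260$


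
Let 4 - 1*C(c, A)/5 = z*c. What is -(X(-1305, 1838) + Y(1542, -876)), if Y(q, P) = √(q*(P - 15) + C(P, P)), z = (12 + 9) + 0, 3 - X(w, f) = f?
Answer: 1835 - I*√1281922 ≈ 1835.0 - 1132.2*I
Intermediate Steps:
X(w, f) = 3 - f
z = 21 (z = 21 + 0 = 21)
C(c, A) = 20 - 105*c
Y(q, P) = √(20 - 105*P + q*(-15 + P)) (Y(q, P) = √(q*(P - 15) + (20 - 105*P)) = √(q*(-15 + P) + (20 - 105*P)) = √(20 - 105*P + q*(-15 + P)))
-(X(-1305, 1838) + Y(1542, -876)) = -((3 - 1*1838) + √(20 - 105*(-876) - 15*1542 - 876*1542)) = -((3 - 1838) + √(20 + 91980 - 23130 - 1350792)) = -(-1835 + √(-1281922)) = -(-1835 + I*√1281922) = 1835 - I*√1281922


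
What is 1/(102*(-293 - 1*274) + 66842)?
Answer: 1/9008 ≈ 0.00011101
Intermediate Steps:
1/(102*(-293 - 1*274) + 66842) = 1/(102*(-293 - 274) + 66842) = 1/(102*(-567) + 66842) = 1/(-57834 + 66842) = 1/9008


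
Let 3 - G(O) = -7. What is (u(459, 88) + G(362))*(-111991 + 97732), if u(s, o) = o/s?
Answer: -22234534/153 ≈ -1.4532e+5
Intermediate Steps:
G(O) = 10 (G(O) = 3 - 1*(-7) = 3 + 7 = 10)
(u(459, 88) + G(362))*(-111991 + 97732) = (88/459 + 10)*(-111991 + 97732) = (88*(1/459) + 10)*(-14259) = (88/459 + 10)*(-14259) = (4678/459)*(-14259) = -22234534/153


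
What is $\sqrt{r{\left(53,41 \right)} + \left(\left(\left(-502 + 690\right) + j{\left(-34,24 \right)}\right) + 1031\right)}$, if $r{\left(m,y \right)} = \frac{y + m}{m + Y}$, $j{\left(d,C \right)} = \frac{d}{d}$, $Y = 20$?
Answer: $\frac{3 \sqrt{723138}}{73} \approx 34.947$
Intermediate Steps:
$j{\left(d,C \right)} = 1$
$r{\left(m,y \right)} = \frac{m + y}{20 + m}$ ($r{\left(m,y \right)} = \frac{y + m}{m + 20} = \frac{m + y}{20 + m}$)
$\sqrt{r{\left(53,41 \right)} + \left(\left(\left(-502 + 690\right) + j{\left(-34,24 \right)}\right) + 1031\right)} = \sqrt{\frac{53 + 41}{20 + 53} + \left(\left(\left(-502 + 690\right) + 1\right) + 1031\right)} = \sqrt{\frac{1}{73} \cdot 94 + \left(\left(188 + 1\right) + 1031\right)} = \sqrt{\frac{1}{73} \cdot 94 + \left(189 + 1031\right)} = \sqrt{\frac{94}{73} + 1220} = \sqrt{\frac{89154}{73}} = \frac{3 \sqrt{723138}}{73}$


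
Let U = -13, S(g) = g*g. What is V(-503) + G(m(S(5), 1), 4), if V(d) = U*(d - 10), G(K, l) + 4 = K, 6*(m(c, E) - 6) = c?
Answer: 40051/6 ≈ 6675.2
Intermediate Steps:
S(g) = g²
m(c, E) = 6 + c/6
G(K, l) = -4 + K
V(d) = 130 - 13*d (V(d) = -13*(d - 10) = -13*(-10 + d) = 130 - 13*d)
V(-503) + G(m(S(5), 1), 4) = (130 - 13*(-503)) + (-4 + (6 + (⅙)*5²)) = (130 + 6539) + (-4 + (6 + (⅙)*25)) = 6669 + (-4 + (6 + 25/6)) = 6669 + (-4 + 61/6) = 6669 + 37/6 = 40051/6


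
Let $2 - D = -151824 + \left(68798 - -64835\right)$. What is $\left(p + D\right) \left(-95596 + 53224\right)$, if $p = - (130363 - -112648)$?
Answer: $9525988296$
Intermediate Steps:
$p = -243011$ ($p = - (130363 + 112648) = \left(-1\right) 243011 = -243011$)
$D = 18193$ ($D = 2 - \left(-151824 + \left(68798 - -64835\right)\right) = 2 - \left(-151824 + \left(68798 + 64835\right)\right) = 2 - \left(-151824 + 133633\right) = 2 - -18191 = 2 + 18191 = 18193$)
$\left(p + D\right) \left(-95596 + 53224\right) = \left(-243011 + 18193\right) \left(-95596 + 53224\right) = \left(-224818\right) \left(-42372\right) = 9525988296$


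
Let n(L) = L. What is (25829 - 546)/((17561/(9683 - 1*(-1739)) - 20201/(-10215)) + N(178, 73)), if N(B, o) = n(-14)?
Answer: -2949912481590/1223338783 ≈ -2411.4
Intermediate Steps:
N(B, o) = -14
(25829 - 546)/((17561/(9683 - 1*(-1739)) - 20201/(-10215)) + N(178, 73)) = (25829 - 546)/((17561/(9683 - 1*(-1739)) - 20201/(-10215)) - 14) = 25283/((17561/(9683 + 1739) - 20201*(-1/10215)) - 14) = 25283/((17561/11422 + 20201/10215) - 14) = 25283/(410121437/116675730 - 14) = 25283/(-1223338783/116675730) = 25283*(-116675730/1223338783) = -2949912481590/1223338783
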